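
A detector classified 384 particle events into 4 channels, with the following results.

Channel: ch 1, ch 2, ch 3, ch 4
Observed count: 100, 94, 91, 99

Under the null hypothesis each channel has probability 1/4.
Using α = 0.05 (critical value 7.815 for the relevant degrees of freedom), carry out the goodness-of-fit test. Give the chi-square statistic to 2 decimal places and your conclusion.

0.56; do not reject

Under H₀ each category has probability 1/4, so each expected count is 384/4 = 96.
χ² = (100−96)²/96 + (94−96)²/96 + (91−96)²/96 + (99−96)²/96
   = 0.167 + 0.042 + 0.260 + 0.094
Sum = 0.56
df = 3. Since 0.56 < 7.815, we do not reject H₀.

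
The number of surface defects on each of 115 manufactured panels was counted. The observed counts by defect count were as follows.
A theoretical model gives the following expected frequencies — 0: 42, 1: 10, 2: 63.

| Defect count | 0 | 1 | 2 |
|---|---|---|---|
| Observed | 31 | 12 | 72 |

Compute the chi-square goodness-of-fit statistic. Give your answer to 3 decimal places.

χ² = (31−42)²/42 + (12−10)²/10 + (72−63)²/63
   = 2.8810 + 0.4000 + 1.2857
Sum = 4.567

4.567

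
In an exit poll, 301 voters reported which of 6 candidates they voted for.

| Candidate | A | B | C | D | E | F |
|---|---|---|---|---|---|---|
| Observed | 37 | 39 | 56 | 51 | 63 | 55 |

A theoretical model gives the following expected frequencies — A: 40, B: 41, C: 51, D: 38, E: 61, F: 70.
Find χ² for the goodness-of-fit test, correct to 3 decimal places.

8.540

A: (37 − 40)²/40 = 9/40 = 0.2250
B: (39 − 41)²/41 = 4/41 = 0.0976
C: (56 − 51)²/51 = 25/51 = 0.4902
D: (51 − 38)²/38 = 169/38 = 4.4474
E: (63 − 61)²/61 = 4/61 = 0.0656
F: (55 − 70)²/70 = 225/70 = 3.2143
Sum = 8.540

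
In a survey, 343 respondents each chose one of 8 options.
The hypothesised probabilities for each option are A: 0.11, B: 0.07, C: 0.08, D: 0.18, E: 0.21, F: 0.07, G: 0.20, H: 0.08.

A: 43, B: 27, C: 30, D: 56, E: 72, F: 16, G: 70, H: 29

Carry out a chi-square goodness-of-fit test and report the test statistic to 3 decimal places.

4.670

Expected counts E_i = n·p_i: 343×0.11 = 37.73, 343×0.07 = 24.01, 343×0.08 = 27.44, 343×0.18 = 61.74, 343×0.21 = 72.03, 343×0.07 = 24.01, 343×0.20 = 68.6, 343×0.08 = 27.44.
A: (43 − 37.73)²/37.73 = 27.7729/37.73 = 0.7361
B: (27 − 24.01)²/24.01 = 8.9401/24.01 = 0.3723
C: (30 − 27.44)²/27.44 = 6.5536/27.44 = 0.2388
D: (56 − 61.74)²/61.74 = 32.9476/61.74 = 0.5337
E: (72 − 72.03)²/72.03 = 0.0009/72.03 = 0.0000
F: (16 − 24.01)²/24.01 = 64.1601/24.01 = 2.6722
G: (70 − 68.6)²/68.6 = 1.96/68.6 = 0.0286
H: (29 − 27.44)²/27.44 = 2.4336/27.44 = 0.0887
Sum = 4.670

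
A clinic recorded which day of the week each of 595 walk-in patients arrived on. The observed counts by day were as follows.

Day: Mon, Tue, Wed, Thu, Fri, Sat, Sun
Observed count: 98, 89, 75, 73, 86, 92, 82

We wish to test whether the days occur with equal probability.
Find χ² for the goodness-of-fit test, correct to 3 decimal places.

5.741

Expected count for each of the 7 categories: 595/7 = 85.
χ² = (98−85)²/85 + (89−85)²/85 + (75−85)²/85 + (73−85)²/85 + (86−85)²/85 + (92−85)²/85 + (82−85)²/85
   = 1.9882 + 0.1882 + 1.1765 + 1.6941 + 0.0118 + 0.5765 + 0.1059
Sum = 5.741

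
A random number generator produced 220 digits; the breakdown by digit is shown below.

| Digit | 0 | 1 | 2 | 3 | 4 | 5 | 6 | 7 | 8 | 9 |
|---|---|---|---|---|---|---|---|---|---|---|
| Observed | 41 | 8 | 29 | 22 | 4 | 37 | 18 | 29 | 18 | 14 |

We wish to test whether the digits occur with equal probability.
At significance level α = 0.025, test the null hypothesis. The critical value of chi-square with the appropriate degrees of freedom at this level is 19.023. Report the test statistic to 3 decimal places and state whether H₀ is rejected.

Expected count for each of the 10 categories: 220/10 = 22.
0: (41 − 22)²/22 = 361/22 = 16.4091
1: (8 − 22)²/22 = 196/22 = 8.9091
2: (29 − 22)²/22 = 49/22 = 2.2273
3: (22 − 22)²/22 = 0/22 = 0.0000
4: (4 − 22)²/22 = 324/22 = 14.7273
5: (37 − 22)²/22 = 225/22 = 10.2273
6: (18 − 22)²/22 = 16/22 = 0.7273
7: (29 − 22)²/22 = 49/22 = 2.2273
8: (18 − 22)²/22 = 16/22 = 0.7273
9: (14 − 22)²/22 = 64/22 = 2.9091
Sum = 59.091
df = 9. Since 59.091 > 19.023, we reject H₀.

59.091; reject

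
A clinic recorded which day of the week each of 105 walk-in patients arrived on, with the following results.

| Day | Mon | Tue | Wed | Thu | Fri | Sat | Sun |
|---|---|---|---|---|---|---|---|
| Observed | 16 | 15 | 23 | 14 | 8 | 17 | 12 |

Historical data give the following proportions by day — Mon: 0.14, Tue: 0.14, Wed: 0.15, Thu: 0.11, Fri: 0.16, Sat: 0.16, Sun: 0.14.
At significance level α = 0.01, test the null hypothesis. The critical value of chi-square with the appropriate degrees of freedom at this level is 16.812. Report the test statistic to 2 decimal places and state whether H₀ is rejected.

Expected counts E_i = n·p_i: 105×0.14 = 14.7, 105×0.14 = 14.7, 105×0.15 = 15.75, 105×0.11 = 11.55, 105×0.16 = 16.8, 105×0.16 = 16.8, 105×0.14 = 14.7.
cat         O        E   (O−E)²/E
Mon        16     14.7      0.115
Tue        15     14.7      0.006
Wed        23    15.75      3.337
Thu        14    11.55      0.520
Fri         8     16.8      4.610
Sat        17     16.8      0.002
Sun        12     14.7      0.496
Sum = 9.09
df = 6. Since 9.09 < 16.812, we do not reject H₀.

9.09; do not reject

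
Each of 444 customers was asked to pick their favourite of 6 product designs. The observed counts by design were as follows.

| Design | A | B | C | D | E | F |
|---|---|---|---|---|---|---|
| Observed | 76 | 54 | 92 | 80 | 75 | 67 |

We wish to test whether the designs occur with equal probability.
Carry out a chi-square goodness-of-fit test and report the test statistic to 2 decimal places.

Expected count for each of the 6 categories: 444/6 = 74.
A: (76 − 74)²/74 = 4/74 = 0.054
B: (54 − 74)²/74 = 400/74 = 5.405
C: (92 − 74)²/74 = 324/74 = 4.378
D: (80 − 74)²/74 = 36/74 = 0.486
E: (75 − 74)²/74 = 1/74 = 0.014
F: (67 − 74)²/74 = 49/74 = 0.662
Sum = 11.00

11.00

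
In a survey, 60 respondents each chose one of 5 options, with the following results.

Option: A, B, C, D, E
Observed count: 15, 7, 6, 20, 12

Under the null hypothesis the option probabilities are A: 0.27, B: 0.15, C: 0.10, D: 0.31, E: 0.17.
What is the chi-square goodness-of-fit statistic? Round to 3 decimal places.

Expected counts E_i = n·p_i: 60×0.27 = 16.2, 60×0.15 = 9, 60×0.10 = 6, 60×0.31 = 18.6, 60×0.17 = 10.2.
cat         O        E   (O−E)²/E
A          15     16.2     0.0889
B           7        9     0.4444
C           6        6     0.0000
D          20     18.6     0.1054
E          12     10.2     0.3176
Sum = 0.956

0.956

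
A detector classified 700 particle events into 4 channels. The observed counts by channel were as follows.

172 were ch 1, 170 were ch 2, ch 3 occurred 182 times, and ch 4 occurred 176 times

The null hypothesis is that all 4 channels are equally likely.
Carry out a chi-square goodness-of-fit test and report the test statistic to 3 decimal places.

Under H₀ each category has probability 1/4, so each expected count is 700/4 = 175.
cat         O        E   (O−E)²/E
ch 1      172      175     0.0514
ch 2      170      175     0.1429
ch 3      182      175     0.2800
ch 4      176      175     0.0057
Sum = 0.480

0.480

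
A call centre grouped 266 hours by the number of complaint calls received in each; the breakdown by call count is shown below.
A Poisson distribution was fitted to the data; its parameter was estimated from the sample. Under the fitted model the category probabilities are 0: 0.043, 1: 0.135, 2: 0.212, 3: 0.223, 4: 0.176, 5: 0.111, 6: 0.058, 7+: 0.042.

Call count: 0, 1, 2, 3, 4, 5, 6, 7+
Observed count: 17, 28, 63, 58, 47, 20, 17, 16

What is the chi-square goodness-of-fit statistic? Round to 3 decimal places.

Expected counts E_i = n·p_i: 266×0.043 = 11.438, 266×0.135 = 35.91, 266×0.212 = 56.392, 266×0.223 = 59.318, 266×0.176 = 46.816, 266×0.111 = 29.526, 266×0.058 = 15.428, 266×0.042 = 11.172.
0: (17 − 11.438)²/11.438 = 30.935844/11.438 = 2.7047
1: (28 − 35.91)²/35.91 = 62.5681/35.91 = 1.7424
2: (63 − 56.392)²/56.392 = 43.665664/56.392 = 0.7743
3: (58 − 59.318)²/59.318 = 1.737124/59.318 = 0.0293
4: (47 − 46.816)²/46.816 = 0.033856/46.816 = 0.0007
5: (20 − 29.526)²/29.526 = 90.744676/29.526 = 3.0734
6: (17 − 15.428)²/15.428 = 2.471184/15.428 = 0.1602
7+: (16 − 11.172)²/11.172 = 23.309584/11.172 = 2.0864
Sum = 10.571

10.571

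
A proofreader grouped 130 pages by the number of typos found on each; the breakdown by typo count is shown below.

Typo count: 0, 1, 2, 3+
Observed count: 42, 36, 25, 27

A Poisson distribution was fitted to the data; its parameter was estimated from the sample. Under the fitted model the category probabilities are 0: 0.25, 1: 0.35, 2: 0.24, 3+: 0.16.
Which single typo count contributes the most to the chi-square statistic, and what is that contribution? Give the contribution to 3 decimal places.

Expected counts E_i = n·p_i: 130×0.25 = 32.5, 130×0.35 = 45.5, 130×0.24 = 31.2, 130×0.16 = 20.8.
cat         O        E   (O−E)²/E
0          42     32.5     2.7769
1          36     45.5     1.9835
2          25     31.2     1.2321
3+         27     20.8     1.8481
The largest term is for 0: 2.777.

0, 2.777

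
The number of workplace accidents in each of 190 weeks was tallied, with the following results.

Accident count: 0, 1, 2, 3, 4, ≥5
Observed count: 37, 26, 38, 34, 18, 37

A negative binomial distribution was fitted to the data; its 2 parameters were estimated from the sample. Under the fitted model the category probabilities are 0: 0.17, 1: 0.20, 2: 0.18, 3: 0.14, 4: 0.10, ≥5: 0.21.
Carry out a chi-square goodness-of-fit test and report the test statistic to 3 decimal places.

7.218

Expected counts E_i = n·p_i: 190×0.17 = 32.3, 190×0.20 = 38, 190×0.18 = 34.2, 190×0.14 = 26.6, 190×0.10 = 19, 190×0.21 = 39.9.
cat         O        E   (O−E)²/E
0          37     32.3     0.6839
1          26       38     3.7895
2          38     34.2     0.4222
3          34     26.6     2.0586
4          18       19     0.0526
≥5         37     39.9     0.2108
Sum = 7.218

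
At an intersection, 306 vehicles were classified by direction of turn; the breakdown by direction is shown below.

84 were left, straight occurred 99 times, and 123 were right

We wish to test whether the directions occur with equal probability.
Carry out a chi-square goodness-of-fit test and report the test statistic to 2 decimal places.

Expected count for each of the 3 categories: 306/3 = 102.
cat           O        E   (O−E)²/E
left         84      102      3.176
straight     99      102      0.088
right       123      102      4.324
Sum = 7.59

7.59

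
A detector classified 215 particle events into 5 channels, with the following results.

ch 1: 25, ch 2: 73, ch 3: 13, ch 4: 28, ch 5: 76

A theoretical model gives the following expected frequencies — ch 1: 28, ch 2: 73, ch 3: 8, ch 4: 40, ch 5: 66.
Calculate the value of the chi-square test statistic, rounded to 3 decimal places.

8.562

χ² = (25−28)²/28 + (73−73)²/73 + (13−8)²/8 + (28−40)²/40 + (76−66)²/66
   = 0.3214 + 0.0000 + 3.1250 + 3.6000 + 1.5152
Sum = 8.562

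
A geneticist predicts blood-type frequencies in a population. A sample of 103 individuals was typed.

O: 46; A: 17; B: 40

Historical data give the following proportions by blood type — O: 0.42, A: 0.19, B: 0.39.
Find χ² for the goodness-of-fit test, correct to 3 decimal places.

0.512

Expected counts E_i = n·p_i: 103×0.42 = 43.26, 103×0.19 = 19.57, 103×0.39 = 40.17.
χ² = (46−43.26)²/43.26 + (17−19.57)²/19.57 + (40−40.17)²/40.17
   = 0.1735 + 0.3375 + 0.0007
Sum = 0.512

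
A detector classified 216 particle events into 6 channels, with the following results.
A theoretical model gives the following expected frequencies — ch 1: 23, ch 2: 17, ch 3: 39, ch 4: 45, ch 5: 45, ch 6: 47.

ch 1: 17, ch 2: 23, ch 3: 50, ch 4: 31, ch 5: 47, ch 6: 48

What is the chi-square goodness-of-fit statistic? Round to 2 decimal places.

11.25

χ² = (17−23)²/23 + (23−17)²/17 + (50−39)²/39 + (31−45)²/45 + (47−45)²/45 + (48−47)²/47
   = 1.565 + 2.118 + 3.103 + 4.356 + 0.089 + 0.021
Sum = 11.25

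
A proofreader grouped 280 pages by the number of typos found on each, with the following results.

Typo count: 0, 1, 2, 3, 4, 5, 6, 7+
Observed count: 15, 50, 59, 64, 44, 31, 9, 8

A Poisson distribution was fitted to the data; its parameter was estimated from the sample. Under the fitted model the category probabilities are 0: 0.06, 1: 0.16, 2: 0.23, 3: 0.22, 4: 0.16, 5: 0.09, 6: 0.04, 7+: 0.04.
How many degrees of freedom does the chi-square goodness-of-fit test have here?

6

There are k = 8 categories and 1 parameter estimated from the data, so df = 8 − 1 − 1 = 6.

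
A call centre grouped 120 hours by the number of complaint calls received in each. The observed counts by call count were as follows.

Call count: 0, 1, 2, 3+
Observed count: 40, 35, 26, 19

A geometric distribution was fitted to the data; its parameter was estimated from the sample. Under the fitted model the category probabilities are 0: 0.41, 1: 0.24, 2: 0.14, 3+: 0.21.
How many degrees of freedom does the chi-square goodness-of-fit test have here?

There are k = 4 categories and 1 parameter estimated from the data, so df = 4 − 1 − 1 = 2.

2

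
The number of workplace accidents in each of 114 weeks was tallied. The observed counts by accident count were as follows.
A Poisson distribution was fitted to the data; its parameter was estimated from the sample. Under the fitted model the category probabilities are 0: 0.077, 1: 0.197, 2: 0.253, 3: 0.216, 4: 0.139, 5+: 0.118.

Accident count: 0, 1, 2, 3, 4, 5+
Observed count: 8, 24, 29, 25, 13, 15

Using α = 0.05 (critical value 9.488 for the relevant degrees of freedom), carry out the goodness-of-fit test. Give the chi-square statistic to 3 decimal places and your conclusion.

0.871; do not reject

Expected counts E_i = n·p_i: 114×0.077 = 8.778, 114×0.197 = 22.458, 114×0.253 = 28.842, 114×0.216 = 24.624, 114×0.139 = 15.846, 114×0.118 = 13.452.
0: (8 − 8.778)²/8.778 = 0.605284/8.778 = 0.0690
1: (24 − 22.458)²/22.458 = 2.377764/22.458 = 0.1059
2: (29 − 28.842)²/28.842 = 0.024964/28.842 = 0.0009
3: (25 − 24.624)²/24.624 = 0.141376/24.624 = 0.0057
4: (13 − 15.846)²/15.846 = 8.099716/15.846 = 0.5112
5+: (15 − 13.452)²/13.452 = 2.396304/13.452 = 0.1781
Sum = 0.871
df = 4. Since 0.871 < 9.488, we do not reject H₀.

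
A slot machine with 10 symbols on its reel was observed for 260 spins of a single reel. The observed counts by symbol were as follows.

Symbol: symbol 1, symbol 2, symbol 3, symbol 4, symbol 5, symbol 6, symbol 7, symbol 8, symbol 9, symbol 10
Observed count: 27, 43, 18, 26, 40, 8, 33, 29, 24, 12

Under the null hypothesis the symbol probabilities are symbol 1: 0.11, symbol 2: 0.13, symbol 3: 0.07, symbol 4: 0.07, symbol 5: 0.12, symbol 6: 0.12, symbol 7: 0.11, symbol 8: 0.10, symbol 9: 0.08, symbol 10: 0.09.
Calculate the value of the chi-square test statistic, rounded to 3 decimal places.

Expected counts E_i = n·p_i: 260×0.11 = 28.6, 260×0.13 = 33.8, 260×0.07 = 18.2, 260×0.07 = 18.2, 260×0.12 = 31.2, 260×0.12 = 31.2, 260×0.11 = 28.6, 260×0.10 = 26, 260×0.08 = 20.8, 260×0.09 = 23.4.
χ² = (27−28.6)²/28.6 + (43−33.8)²/33.8 + (18−18.2)²/18.2 + (26−18.2)²/18.2 + (40−31.2)²/31.2 + (8−31.2)²/31.2 + (33−28.6)²/28.6 + (29−26)²/26 + (24−20.8)²/20.8 + (12−23.4)²/23.4
   = 0.0895 + 2.5041 + 0.0022 + 3.3429 + 2.4821 + 17.2513 + 0.6769 + 0.3462 + 0.4923 + 5.5538
Sum = 32.741

32.741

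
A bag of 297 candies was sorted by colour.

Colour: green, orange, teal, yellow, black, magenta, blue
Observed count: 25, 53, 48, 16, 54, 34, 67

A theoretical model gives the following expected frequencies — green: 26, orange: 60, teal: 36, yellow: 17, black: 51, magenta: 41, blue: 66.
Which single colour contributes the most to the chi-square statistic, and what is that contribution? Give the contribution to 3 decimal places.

teal, 4.000

green: (25 − 26)²/26 = 1/26 = 0.0385
orange: (53 − 60)²/60 = 49/60 = 0.8167
teal: (48 − 36)²/36 = 144/36 = 4.0000
yellow: (16 − 17)²/17 = 1/17 = 0.0588
black: (54 − 51)²/51 = 9/51 = 0.1765
magenta: (34 − 41)²/41 = 49/41 = 1.1951
blue: (67 − 66)²/66 = 1/66 = 0.0152
The largest term is for teal: 4.000.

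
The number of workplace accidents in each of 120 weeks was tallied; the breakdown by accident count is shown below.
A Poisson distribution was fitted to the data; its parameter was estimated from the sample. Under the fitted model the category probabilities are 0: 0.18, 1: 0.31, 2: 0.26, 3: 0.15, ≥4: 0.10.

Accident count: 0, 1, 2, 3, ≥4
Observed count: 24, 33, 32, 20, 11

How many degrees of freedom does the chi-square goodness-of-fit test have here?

3

There are k = 5 categories and 1 parameter estimated from the data, so df = 5 − 1 − 1 = 3.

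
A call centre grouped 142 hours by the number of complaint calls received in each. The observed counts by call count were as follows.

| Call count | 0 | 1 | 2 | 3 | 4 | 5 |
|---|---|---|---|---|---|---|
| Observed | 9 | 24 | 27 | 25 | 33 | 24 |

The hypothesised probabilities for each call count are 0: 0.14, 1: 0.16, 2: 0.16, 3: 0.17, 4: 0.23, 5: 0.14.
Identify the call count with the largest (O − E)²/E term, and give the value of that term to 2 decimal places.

0, 5.95

Expected counts E_i = n·p_i: 142×0.14 = 19.88, 142×0.16 = 22.72, 142×0.16 = 22.72, 142×0.17 = 24.14, 142×0.23 = 32.66, 142×0.14 = 19.88.
0: (9 − 19.88)²/19.88 = 118.3744/19.88 = 5.954
1: (24 − 22.72)²/22.72 = 1.6384/22.72 = 0.072
2: (27 − 22.72)²/22.72 = 18.3184/22.72 = 0.806
3: (25 − 24.14)²/24.14 = 0.7396/24.14 = 0.031
4: (33 − 32.66)²/32.66 = 0.1156/32.66 = 0.004
5: (24 − 19.88)²/19.88 = 16.9744/19.88 = 0.854
The largest term is for 0: 5.95.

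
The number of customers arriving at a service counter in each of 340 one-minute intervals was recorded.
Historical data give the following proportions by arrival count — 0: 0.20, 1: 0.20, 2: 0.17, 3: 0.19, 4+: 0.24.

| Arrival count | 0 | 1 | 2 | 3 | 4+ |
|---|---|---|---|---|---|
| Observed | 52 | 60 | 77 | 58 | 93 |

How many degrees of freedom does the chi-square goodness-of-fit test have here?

4

There are k = 5 categories and no parameters were estimated from the data, so df = 5 − 1 = 4.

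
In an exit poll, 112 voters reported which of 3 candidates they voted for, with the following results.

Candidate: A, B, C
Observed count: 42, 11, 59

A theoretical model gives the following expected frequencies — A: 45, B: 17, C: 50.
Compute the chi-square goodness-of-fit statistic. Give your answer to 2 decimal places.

3.94

χ² = (42−45)²/45 + (11−17)²/17 + (59−50)²/50
   = 0.200 + 2.118 + 1.620
Sum = 3.94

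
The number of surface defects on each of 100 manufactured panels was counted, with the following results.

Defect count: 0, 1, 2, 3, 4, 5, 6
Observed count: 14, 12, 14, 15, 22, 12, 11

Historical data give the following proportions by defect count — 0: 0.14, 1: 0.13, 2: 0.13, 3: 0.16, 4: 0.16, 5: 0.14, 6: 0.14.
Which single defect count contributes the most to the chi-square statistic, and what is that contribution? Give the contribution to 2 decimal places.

4, 2.25

Expected counts E_i = n·p_i: 100×0.14 = 14, 100×0.13 = 13, 100×0.13 = 13, 100×0.16 = 16, 100×0.16 = 16, 100×0.14 = 14, 100×0.14 = 14.
cat         O        E   (O−E)²/E
0          14       14      0.000
1          12       13      0.077
2          14       13      0.077
3          15       16      0.063
4          22       16      2.250
5          12       14      0.286
6          11       14      0.643
The largest term is for 4: 2.25.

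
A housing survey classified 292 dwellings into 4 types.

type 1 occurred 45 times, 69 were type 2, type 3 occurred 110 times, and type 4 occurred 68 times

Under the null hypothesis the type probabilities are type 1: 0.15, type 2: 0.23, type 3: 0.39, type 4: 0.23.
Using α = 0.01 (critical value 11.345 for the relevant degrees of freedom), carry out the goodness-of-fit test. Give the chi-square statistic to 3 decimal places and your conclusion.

0.226; do not reject

Expected counts E_i = n·p_i: 292×0.15 = 43.8, 292×0.23 = 67.16, 292×0.39 = 113.88, 292×0.23 = 67.16.
type 1: (45 − 43.8)²/43.8 = 1.44/43.8 = 0.0329
type 2: (69 − 67.16)²/67.16 = 3.3856/67.16 = 0.0504
type 3: (110 − 113.88)²/113.88 = 15.0544/113.88 = 0.1322
type 4: (68 − 67.16)²/67.16 = 0.7056/67.16 = 0.0105
Sum = 0.226
df = 3. Since 0.226 < 11.345, we do not reject H₀.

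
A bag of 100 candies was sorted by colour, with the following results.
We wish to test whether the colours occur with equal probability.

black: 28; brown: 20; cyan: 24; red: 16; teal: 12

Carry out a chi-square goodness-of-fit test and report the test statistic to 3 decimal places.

Expected count for each of the 5 categories: 100/5 = 20.
black: (28 − 20)²/20 = 64/20 = 3.2000
brown: (20 − 20)²/20 = 0/20 = 0.0000
cyan: (24 − 20)²/20 = 16/20 = 0.8000
red: (16 − 20)²/20 = 16/20 = 0.8000
teal: (12 − 20)²/20 = 64/20 = 3.2000
Sum = 8.000

8.000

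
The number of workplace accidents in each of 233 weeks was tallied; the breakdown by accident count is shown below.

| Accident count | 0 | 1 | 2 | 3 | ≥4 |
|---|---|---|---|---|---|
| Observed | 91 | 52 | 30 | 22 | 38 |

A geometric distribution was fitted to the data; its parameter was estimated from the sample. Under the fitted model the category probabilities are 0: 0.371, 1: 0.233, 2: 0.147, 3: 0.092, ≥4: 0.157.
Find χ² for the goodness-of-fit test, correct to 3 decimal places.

Expected counts E_i = n·p_i: 233×0.371 = 86.443, 233×0.233 = 54.289, 233×0.147 = 34.251, 233×0.092 = 21.436, 233×0.157 = 36.581.
0: (91 − 86.443)²/86.443 = 20.766249/86.443 = 0.2402
1: (52 − 54.289)²/54.289 = 5.239521/54.289 = 0.0965
2: (30 − 34.251)²/34.251 = 18.071001/34.251 = 0.5276
3: (22 − 21.436)²/21.436 = 0.318096/21.436 = 0.0148
≥4: (38 − 36.581)²/36.581 = 2.013561/36.581 = 0.0550
Sum = 0.934

0.934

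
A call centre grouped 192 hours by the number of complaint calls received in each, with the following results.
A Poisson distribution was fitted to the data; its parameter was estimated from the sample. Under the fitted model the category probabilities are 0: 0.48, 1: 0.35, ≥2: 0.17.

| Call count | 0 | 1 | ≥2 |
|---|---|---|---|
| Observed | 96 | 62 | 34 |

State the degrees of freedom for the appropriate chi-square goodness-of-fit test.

1

There are k = 3 categories and 1 parameter estimated from the data, so df = 3 − 1 − 1 = 1.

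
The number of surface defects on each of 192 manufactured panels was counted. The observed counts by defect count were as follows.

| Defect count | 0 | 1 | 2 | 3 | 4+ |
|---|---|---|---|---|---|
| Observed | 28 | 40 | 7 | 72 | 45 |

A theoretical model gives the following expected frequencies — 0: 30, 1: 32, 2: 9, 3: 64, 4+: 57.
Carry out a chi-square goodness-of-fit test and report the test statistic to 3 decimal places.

0: (28 − 30)²/30 = 4/30 = 0.1333
1: (40 − 32)²/32 = 64/32 = 2.0000
2: (7 − 9)²/9 = 4/9 = 0.4444
3: (72 − 64)²/64 = 64/64 = 1.0000
4+: (45 − 57)²/57 = 144/57 = 2.5263
Sum = 6.104

6.104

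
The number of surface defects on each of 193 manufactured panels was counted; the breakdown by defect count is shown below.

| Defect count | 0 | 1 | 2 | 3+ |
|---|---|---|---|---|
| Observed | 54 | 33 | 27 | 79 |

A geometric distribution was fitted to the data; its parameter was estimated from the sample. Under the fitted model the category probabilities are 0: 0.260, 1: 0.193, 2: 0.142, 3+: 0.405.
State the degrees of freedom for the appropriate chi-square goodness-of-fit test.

2

There are k = 4 categories and 1 parameter estimated from the data, so df = 4 − 1 − 1 = 2.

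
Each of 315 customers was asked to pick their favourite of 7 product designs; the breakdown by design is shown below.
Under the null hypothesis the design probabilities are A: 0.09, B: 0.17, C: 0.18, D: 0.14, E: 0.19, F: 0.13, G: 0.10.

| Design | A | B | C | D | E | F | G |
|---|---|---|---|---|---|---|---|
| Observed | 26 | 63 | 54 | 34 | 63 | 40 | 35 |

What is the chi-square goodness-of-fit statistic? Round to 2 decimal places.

Expected counts E_i = n·p_i: 315×0.09 = 28.35, 315×0.17 = 53.55, 315×0.18 = 56.7, 315×0.14 = 44.1, 315×0.19 = 59.85, 315×0.13 = 40.95, 315×0.10 = 31.5.
χ² = (26−28.35)²/28.35 + (63−53.55)²/53.55 + (54−56.7)²/56.7 + (34−44.1)²/44.1 + (63−59.85)²/59.85 + (40−40.95)²/40.95 + (35−31.5)²/31.5
   = 0.195 + 1.668 + 0.129 + 2.313 + 0.166 + 0.022 + 0.389
Sum = 4.88

4.88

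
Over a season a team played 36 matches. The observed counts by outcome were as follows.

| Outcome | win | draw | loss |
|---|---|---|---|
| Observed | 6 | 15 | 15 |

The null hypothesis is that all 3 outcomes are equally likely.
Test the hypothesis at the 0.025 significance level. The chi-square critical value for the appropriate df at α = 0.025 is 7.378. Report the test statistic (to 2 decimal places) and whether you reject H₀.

Expected count for each of the 3 categories: 36/3 = 12.
win: (6 − 12)²/12 = 36/12 = 3.000
draw: (15 − 12)²/12 = 9/12 = 0.750
loss: (15 − 12)²/12 = 9/12 = 0.750
Sum = 4.50
df = 2. Since 4.50 < 7.378, we do not reject H₀.

4.50; do not reject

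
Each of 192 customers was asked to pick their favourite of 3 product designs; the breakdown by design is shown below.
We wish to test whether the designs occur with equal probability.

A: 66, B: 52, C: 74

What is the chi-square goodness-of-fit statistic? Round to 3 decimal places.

Expected count for each of the 3 categories: 192/3 = 64.
A: (66 − 64)²/64 = 4/64 = 0.0625
B: (52 − 64)²/64 = 144/64 = 2.2500
C: (74 − 64)²/64 = 100/64 = 1.5625
Sum = 3.875

3.875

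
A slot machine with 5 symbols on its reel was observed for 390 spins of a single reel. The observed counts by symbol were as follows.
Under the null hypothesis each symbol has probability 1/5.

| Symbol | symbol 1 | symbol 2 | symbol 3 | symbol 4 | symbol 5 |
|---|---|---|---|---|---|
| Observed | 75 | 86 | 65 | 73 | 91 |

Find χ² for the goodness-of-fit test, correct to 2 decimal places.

Under H₀ each category has probability 1/5, so each expected count is 390/5 = 78.
χ² = (75−78)²/78 + (86−78)²/78 + (65−78)²/78 + (73−78)²/78 + (91−78)²/78
   = 0.115 + 0.821 + 2.167 + 0.321 + 2.167
Sum = 5.59

5.59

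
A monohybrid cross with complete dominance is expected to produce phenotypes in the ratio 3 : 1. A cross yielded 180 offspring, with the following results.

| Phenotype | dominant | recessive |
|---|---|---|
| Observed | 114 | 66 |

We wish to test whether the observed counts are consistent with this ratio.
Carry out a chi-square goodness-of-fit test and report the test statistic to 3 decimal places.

13.067

Ratio total = 4. Expected counts: 180×3/4 = 135, 180×1/4 = 45.
dominant: (114 − 135)²/135 = 441/135 = 3.2667
recessive: (66 − 45)²/45 = 441/45 = 9.8000
Sum = 13.067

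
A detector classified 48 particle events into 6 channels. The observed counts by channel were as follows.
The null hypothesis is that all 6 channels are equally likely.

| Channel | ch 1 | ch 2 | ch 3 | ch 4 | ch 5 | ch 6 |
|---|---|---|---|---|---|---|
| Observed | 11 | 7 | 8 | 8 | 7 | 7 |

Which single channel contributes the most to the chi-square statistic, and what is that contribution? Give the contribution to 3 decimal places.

ch 1, 1.125

Expected count for each of the 6 categories: 48/6 = 8.
cat         O        E   (O−E)²/E
ch 1       11        8     1.1250
ch 2        7        8     0.1250
ch 3        8        8     0.0000
ch 4        8        8     0.0000
ch 5        7        8     0.1250
ch 6        7        8     0.1250
The largest term is for ch 1: 1.125.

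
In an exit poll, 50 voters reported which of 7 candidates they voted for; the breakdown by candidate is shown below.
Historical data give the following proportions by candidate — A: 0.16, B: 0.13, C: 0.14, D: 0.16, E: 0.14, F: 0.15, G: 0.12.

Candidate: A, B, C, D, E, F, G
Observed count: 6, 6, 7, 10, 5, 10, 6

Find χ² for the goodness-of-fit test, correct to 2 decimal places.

2.44

Expected counts E_i = n·p_i: 50×0.16 = 8, 50×0.13 = 6.5, 50×0.14 = 7, 50×0.16 = 8, 50×0.14 = 7, 50×0.15 = 7.5, 50×0.12 = 6.
cat         O        E   (O−E)²/E
A           6        8      0.500
B           6      6.5      0.038
C           7        7      0.000
D          10        8      0.500
E           5        7      0.571
F          10      7.5      0.833
G           6        6      0.000
Sum = 2.44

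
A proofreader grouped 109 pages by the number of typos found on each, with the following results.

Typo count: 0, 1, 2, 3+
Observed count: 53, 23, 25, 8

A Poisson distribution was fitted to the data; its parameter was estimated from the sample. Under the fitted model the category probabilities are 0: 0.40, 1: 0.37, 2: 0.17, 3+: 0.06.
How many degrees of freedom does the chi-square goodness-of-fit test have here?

There are k = 4 categories and 1 parameter estimated from the data, so df = 4 − 1 − 1 = 2.

2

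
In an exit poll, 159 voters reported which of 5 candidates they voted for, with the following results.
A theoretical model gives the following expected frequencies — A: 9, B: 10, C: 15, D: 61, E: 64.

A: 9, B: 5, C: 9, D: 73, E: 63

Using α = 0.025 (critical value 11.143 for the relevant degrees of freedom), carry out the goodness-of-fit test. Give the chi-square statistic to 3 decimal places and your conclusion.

7.276; do not reject

A: (9 − 9)²/9 = 0/9 = 0.0000
B: (5 − 10)²/10 = 25/10 = 2.5000
C: (9 − 15)²/15 = 36/15 = 2.4000
D: (73 − 61)²/61 = 144/61 = 2.3607
E: (63 − 64)²/64 = 1/64 = 0.0156
Sum = 7.276
df = 4. Since 7.276 < 11.143, we do not reject H₀.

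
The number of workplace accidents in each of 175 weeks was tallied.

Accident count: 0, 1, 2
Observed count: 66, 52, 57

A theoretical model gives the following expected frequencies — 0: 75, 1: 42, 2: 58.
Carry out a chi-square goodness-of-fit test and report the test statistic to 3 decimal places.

3.478

cat         O        E   (O−E)²/E
0          66       75     1.0800
1          52       42     2.3810
2          57       58     0.0172
Sum = 3.478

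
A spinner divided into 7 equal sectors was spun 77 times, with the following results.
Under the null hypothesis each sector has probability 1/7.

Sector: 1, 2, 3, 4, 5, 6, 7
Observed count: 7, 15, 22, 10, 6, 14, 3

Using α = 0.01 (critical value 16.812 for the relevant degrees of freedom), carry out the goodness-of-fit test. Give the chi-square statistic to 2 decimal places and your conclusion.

Under H₀ each category has probability 1/7, so each expected count is 77/7 = 11.
1: (7 − 11)²/11 = 16/11 = 1.455
2: (15 − 11)²/11 = 16/11 = 1.455
3: (22 − 11)²/11 = 121/11 = 11.000
4: (10 − 11)²/11 = 1/11 = 0.091
5: (6 − 11)²/11 = 25/11 = 2.273
6: (14 − 11)²/11 = 9/11 = 0.818
7: (3 − 11)²/11 = 64/11 = 5.818
Sum = 22.91
df = 6. Since 22.91 > 16.812, we reject H₀.

22.91; reject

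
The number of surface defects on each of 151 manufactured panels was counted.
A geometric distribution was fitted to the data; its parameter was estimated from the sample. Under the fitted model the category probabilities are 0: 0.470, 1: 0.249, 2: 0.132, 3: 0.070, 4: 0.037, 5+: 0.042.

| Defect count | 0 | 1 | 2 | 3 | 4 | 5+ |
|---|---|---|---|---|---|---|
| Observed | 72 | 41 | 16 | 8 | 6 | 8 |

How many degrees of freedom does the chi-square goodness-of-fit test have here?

4

There are k = 6 categories and 1 parameter estimated from the data, so df = 6 − 1 − 1 = 4.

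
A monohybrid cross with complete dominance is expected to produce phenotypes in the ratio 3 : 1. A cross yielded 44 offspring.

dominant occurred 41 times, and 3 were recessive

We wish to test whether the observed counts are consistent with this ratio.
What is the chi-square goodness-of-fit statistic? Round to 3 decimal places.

7.758

Ratio total = 4. Expected counts: 44×3/4 = 33, 44×1/4 = 11.
dominant: (41 − 33)²/33 = 64/33 = 1.9394
recessive: (3 − 11)²/11 = 64/11 = 5.8182
Sum = 7.758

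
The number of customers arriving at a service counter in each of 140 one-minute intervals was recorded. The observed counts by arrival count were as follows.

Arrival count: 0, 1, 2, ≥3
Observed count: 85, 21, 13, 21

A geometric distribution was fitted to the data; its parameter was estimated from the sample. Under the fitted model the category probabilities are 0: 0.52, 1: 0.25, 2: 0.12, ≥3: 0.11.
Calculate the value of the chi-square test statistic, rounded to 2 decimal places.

10.54

Expected counts E_i = n·p_i: 140×0.52 = 72.8, 140×0.25 = 35, 140×0.12 = 16.8, 140×0.11 = 15.4.
0: (85 − 72.8)²/72.8 = 148.84/72.8 = 2.045
1: (21 − 35)²/35 = 196/35 = 5.600
2: (13 − 16.8)²/16.8 = 14.44/16.8 = 0.860
≥3: (21 − 15.4)²/15.4 = 31.36/15.4 = 2.036
Sum = 10.54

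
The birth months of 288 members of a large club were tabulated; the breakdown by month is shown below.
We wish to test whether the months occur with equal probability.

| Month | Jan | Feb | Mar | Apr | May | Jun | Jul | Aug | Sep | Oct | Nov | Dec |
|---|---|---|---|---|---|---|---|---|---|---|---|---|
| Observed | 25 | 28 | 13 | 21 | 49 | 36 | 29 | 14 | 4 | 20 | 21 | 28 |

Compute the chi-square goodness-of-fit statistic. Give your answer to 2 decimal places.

Under H₀ each category has probability 1/12, so each expected count is 288/12 = 24.
Jan: (25 − 24)²/24 = 1/24 = 0.042
Feb: (28 − 24)²/24 = 16/24 = 0.667
Mar: (13 − 24)²/24 = 121/24 = 5.042
Apr: (21 − 24)²/24 = 9/24 = 0.375
May: (49 − 24)²/24 = 625/24 = 26.042
Jun: (36 − 24)²/24 = 144/24 = 6.000
Jul: (29 − 24)²/24 = 25/24 = 1.042
Aug: (14 − 24)²/24 = 100/24 = 4.167
Sep: (4 − 24)²/24 = 400/24 = 16.667
Oct: (20 − 24)²/24 = 16/24 = 0.667
Nov: (21 − 24)²/24 = 9/24 = 0.375
Dec: (28 − 24)²/24 = 16/24 = 0.667
Sum = 61.75

61.75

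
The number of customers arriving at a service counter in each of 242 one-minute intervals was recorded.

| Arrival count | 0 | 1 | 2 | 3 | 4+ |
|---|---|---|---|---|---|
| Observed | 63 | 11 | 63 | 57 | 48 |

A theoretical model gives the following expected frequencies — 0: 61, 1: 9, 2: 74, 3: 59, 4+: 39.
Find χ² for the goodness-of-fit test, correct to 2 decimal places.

0: (63 − 61)²/61 = 4/61 = 0.066
1: (11 − 9)²/9 = 4/9 = 0.444
2: (63 − 74)²/74 = 121/74 = 1.635
3: (57 − 59)²/59 = 4/59 = 0.068
4+: (48 − 39)²/39 = 81/39 = 2.077
Sum = 4.29

4.29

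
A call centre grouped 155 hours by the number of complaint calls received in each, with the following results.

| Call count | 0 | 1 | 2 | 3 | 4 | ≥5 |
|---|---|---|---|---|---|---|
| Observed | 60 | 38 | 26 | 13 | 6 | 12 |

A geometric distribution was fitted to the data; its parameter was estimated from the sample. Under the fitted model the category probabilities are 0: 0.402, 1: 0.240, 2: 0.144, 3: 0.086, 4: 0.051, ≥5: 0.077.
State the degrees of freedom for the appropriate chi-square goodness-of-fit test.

4

There are k = 6 categories and 1 parameter estimated from the data, so df = 6 − 1 − 1 = 4.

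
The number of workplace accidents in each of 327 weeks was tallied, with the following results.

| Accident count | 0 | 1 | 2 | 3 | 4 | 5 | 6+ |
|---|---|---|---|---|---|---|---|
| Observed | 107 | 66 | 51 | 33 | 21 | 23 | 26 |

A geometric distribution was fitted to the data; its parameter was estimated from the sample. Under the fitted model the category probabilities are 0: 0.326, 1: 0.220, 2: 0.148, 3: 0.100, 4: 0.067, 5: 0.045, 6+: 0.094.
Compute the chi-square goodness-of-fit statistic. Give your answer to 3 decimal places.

Expected counts E_i = n·p_i: 327×0.326 = 106.602, 327×0.220 = 71.94, 327×0.148 = 48.396, 327×0.100 = 32.7, 327×0.067 = 21.909, 327×0.045 = 14.715, 327×0.094 = 30.738.
cat         O        E   (O−E)²/E
0         107  106.602     0.0015
1          66    71.94     0.4905
2          51   48.396     0.1401
3          33     32.7     0.0028
4          21   21.909     0.0377
5          23   14.715     4.6647
6+         26   30.738     0.7303
Sum = 6.068

6.068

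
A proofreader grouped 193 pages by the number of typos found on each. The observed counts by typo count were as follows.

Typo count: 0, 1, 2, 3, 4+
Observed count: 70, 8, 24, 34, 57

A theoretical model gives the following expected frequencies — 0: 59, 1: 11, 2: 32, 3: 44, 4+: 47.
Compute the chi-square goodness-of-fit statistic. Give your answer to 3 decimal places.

9.269

χ² = (70−59)²/59 + (8−11)²/11 + (24−32)²/32 + (34−44)²/44 + (57−47)²/47
   = 2.0508 + 0.8182 + 2.0000 + 2.2727 + 2.1277
Sum = 9.269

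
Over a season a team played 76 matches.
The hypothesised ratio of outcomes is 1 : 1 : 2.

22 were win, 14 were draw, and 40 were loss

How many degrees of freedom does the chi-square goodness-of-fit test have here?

There are k = 3 categories and no parameters were estimated from the data, so df = 3 − 1 = 2.

2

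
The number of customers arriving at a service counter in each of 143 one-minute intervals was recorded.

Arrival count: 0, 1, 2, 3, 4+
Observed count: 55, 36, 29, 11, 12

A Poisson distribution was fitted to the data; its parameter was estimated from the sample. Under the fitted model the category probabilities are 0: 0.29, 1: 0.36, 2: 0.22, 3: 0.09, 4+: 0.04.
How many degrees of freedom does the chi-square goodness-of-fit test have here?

There are k = 5 categories and 1 parameter estimated from the data, so df = 5 − 1 − 1 = 3.

3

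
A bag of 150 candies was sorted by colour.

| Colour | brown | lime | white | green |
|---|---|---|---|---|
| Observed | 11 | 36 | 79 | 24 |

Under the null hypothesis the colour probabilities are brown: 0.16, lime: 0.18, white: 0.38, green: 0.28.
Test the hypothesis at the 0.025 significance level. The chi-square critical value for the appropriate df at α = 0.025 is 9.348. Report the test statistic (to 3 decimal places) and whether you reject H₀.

26.247; reject

Expected counts E_i = n·p_i: 150×0.16 = 24, 150×0.18 = 27, 150×0.38 = 57, 150×0.28 = 42.
brown: (11 − 24)²/24 = 169/24 = 7.0417
lime: (36 − 27)²/27 = 81/27 = 3.0000
white: (79 − 57)²/57 = 484/57 = 8.4912
green: (24 − 42)²/42 = 324/42 = 7.7143
Sum = 26.247
df = 3. Since 26.247 > 9.348, we reject H₀.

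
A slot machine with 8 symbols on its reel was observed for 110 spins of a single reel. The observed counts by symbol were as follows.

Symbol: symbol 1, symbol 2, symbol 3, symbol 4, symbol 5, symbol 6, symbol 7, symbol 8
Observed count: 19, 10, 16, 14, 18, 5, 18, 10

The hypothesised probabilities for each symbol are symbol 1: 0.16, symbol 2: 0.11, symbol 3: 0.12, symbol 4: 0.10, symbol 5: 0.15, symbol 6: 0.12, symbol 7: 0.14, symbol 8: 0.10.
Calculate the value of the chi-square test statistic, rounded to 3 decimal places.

Expected counts E_i = n·p_i: 110×0.16 = 17.6, 110×0.11 = 12.1, 110×0.12 = 13.2, 110×0.10 = 11, 110×0.15 = 16.5, 110×0.12 = 13.2, 110×0.14 = 15.4, 110×0.10 = 11.
symbol 1: (19 − 17.6)²/17.6 = 1.96/17.6 = 0.1114
symbol 2: (10 − 12.1)²/12.1 = 4.41/12.1 = 0.3645
symbol 3: (16 − 13.2)²/13.2 = 7.84/13.2 = 0.5939
symbol 4: (14 − 11)²/11 = 9/11 = 0.8182
symbol 5: (18 − 16.5)²/16.5 = 2.25/16.5 = 0.1364
symbol 6: (5 − 13.2)²/13.2 = 67.24/13.2 = 5.0939
symbol 7: (18 − 15.4)²/15.4 = 6.76/15.4 = 0.4390
symbol 8: (10 − 11)²/11 = 1/11 = 0.0909
Sum = 7.648

7.648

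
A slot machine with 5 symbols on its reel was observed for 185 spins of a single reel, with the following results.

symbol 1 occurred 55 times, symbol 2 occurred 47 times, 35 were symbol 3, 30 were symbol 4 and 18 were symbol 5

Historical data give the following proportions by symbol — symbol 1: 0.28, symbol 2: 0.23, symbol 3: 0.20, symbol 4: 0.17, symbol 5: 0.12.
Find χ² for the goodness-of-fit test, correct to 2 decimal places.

1.63

Expected counts E_i = n·p_i: 185×0.28 = 51.8, 185×0.23 = 42.55, 185×0.20 = 37, 185×0.17 = 31.45, 185×0.12 = 22.2.
cat           O        E   (O−E)²/E
symbol 1     55     51.8      0.198
symbol 2     47    42.55      0.465
symbol 3     35       37      0.108
symbol 4     30    31.45      0.067
symbol 5     18     22.2      0.795
Sum = 1.63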